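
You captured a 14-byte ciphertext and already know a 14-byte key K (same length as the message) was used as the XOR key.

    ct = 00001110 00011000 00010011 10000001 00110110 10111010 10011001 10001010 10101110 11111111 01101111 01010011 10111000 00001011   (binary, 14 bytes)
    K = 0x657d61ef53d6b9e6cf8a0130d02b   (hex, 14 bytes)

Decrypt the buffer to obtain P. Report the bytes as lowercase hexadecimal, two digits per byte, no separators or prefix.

6b65726e656c206c61756e636820

0e xor 65 = 6b
18 xor 7d = 65
13 xor 61 = 72
81 xor ef = 6e
36 xor 53 = 65
ba xor d6 = 6c
99 xor b9 = 20
8a xor e6 = 6c
ae xor cf = 61
ff xor 8a = 75
6f xor 01 = 6e
53 xor 30 = 63
b8 xor d0 = 68
0b xor 2b = 20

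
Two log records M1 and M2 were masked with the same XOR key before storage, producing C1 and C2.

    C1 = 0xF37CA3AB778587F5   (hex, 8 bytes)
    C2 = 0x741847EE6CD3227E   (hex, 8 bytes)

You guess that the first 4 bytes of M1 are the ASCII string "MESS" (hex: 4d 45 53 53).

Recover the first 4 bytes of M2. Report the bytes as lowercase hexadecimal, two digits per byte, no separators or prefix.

ca21b716

First, C1 ⊕ C2 = (M1 ⊕ K) ⊕ (M2 ⊕ K) = M1 ⊕ M2, so the key drops out. Then M2 = (M1 ⊕ M2) ⊕ M1 over the first 4 bytes.
byte 0: (f3 XOR 74) XOR 4d = 87 XOR 4d = ca
byte 1: (7c XOR 18) XOR 45 = 64 XOR 45 = 21
byte 2: (a3 XOR 47) XOR 53 = e4 XOR 53 = b7
byte 3: (ab XOR ee) XOR 53 = 45 XOR 53 = 16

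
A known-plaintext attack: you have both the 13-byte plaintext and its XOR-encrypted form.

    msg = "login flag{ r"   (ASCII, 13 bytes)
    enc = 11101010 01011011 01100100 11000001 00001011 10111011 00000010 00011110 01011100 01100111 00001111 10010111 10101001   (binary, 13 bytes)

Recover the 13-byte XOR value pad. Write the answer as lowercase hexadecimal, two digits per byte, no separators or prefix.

863403a8659b64723d0074b7db

Since enc = msg ⊕ pad, XORing both sides with msg gives pad = msg ⊕ enc.
byte 0: 6c ⊕ ea = 86
byte 1: 6f ⊕ 5b = 34
byte 2: 67 ⊕ 64 = 03
byte 3: 69 ⊕ c1 = a8
byte 4: 6e ⊕ 0b = 65
byte 5: 20 ⊕ bb = 9b
byte 6: 66 ⊕ 02 = 64
byte 7: 6c ⊕ 1e = 72
byte 8: 61 ⊕ 5c = 3d
byte 9: 67 ⊕ 67 = 00
byte 10: 7b ⊕ 0f = 74
byte 11: 20 ⊕ 97 = b7
byte 12: 72 ⊕ a9 = db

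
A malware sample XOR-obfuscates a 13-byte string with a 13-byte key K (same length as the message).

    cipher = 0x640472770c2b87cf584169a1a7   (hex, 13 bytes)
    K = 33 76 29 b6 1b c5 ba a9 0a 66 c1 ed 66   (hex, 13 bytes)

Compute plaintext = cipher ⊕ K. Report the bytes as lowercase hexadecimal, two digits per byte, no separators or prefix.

64 xor 33 = 57
04 xor 76 = 72
72 xor 29 = 5b
77 xor b6 = c1
0c xor 1b = 17
2b xor c5 = ee
87 xor ba = 3d
cf xor a9 = 66
58 xor 0a = 52
41 xor 66 = 27
69 xor c1 = a8
a1 xor ed = 4c
a7 xor 66 = c1

57725bc117ee3d665227a84cc1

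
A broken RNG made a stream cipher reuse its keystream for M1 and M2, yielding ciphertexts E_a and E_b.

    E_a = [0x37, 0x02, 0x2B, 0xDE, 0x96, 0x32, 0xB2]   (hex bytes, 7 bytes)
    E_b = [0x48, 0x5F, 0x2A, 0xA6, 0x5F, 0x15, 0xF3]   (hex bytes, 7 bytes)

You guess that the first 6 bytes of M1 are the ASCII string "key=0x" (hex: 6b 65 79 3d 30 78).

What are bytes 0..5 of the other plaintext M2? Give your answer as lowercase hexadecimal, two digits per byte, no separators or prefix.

First, E_a ⊕ E_b = (M1 ⊕ K) ⊕ (M2 ⊕ K) = M1 ⊕ M2, so the key drops out. Then M2 = (M1 ⊕ M2) ⊕ M1 over the first 6 bytes.
byte 0: (37 ⊕ 48) ⊕ 6b = 7f ⊕ 6b = 14
byte 1: (02 ⊕ 5f) ⊕ 65 = 5d ⊕ 65 = 38
byte 2: (2b ⊕ 2a) ⊕ 79 = 01 ⊕ 79 = 78
byte 3: (de ⊕ a6) ⊕ 3d = 78 ⊕ 3d = 45
byte 4: (96 ⊕ 5f) ⊕ 30 = c9 ⊕ 30 = f9
byte 5: (32 ⊕ 15) ⊕ 78 = 27 ⊕ 78 = 5f

14387845f95f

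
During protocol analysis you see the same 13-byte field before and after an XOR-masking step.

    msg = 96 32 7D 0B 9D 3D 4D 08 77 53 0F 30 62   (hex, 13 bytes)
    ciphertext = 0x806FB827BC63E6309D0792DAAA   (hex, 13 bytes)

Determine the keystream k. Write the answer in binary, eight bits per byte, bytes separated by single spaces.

00010110 01011101 11000101 00101100 00100001 01011110 10101011 00111000 11101010 01010100 10011101 11101010 11001000

Since ciphertext = msg ⊕ k, XORing both sides with msg gives k = msg ⊕ ciphertext.
byte 0: 10010110 ⊕ 10000000 = 00010110
byte 1: 00110010 ⊕ 01101111 = 01011101
byte 2: 01111101 ⊕ 10111000 = 11000101
byte 3: 00001011 ⊕ 00100111 = 00101100
byte 4: 10011101 ⊕ 10111100 = 00100001
byte 5: 00111101 ⊕ 01100011 = 01011110
byte 6: 01001101 ⊕ 11100110 = 10101011
byte 7: 00001000 ⊕ 00110000 = 00111000
byte 8: 01110111 ⊕ 10011101 = 11101010
byte 9: 01010011 ⊕ 00000111 = 01010100
byte 10: 00001111 ⊕ 10010010 = 10011101
byte 11: 00110000 ⊕ 11011010 = 11101010
byte 12: 01100010 ⊕ 10101010 = 11001000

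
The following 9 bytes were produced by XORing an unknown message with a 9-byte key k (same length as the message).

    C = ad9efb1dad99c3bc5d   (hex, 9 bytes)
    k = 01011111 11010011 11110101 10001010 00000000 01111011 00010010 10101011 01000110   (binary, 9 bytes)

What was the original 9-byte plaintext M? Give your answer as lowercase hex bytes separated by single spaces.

ad XOR 5f = f2
9e XOR d3 = 4d
fb XOR f5 = 0e
1d XOR 8a = 97
ad XOR 00 = ad
99 XOR 7b = e2
c3 XOR 12 = d1
bc XOR ab = 17
5d XOR 46 = 1b

f2 4d 0e 97 ad e2 d1 17 1b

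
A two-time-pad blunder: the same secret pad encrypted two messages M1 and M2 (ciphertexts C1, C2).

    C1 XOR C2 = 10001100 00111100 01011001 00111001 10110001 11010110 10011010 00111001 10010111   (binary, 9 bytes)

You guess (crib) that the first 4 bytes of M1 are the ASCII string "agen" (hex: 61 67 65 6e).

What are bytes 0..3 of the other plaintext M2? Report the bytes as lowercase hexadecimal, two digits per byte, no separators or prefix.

ed5b3c57

Since C1 ⊕ C2 = M1 ⊕ M2, XORing with the guessed M1 bytes yields the corresponding M2 bytes: M2 = (C1 ⊕ C2) ⊕ M1.
10001100 ⊕ 01100001 = 11101101
00111100 ⊕ 01100111 = 01011011
01011001 ⊕ 01100101 = 00111100
00111001 ⊕ 01101110 = 01010111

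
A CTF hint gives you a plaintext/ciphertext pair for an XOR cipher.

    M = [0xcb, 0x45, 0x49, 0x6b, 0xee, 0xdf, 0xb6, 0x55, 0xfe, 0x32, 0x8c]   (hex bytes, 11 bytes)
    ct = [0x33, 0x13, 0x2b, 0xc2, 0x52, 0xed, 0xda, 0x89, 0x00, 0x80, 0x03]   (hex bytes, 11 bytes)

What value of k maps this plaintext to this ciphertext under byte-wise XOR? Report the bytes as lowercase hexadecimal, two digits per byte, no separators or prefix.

Since ct = M ⊕ k, XORing both sides with M gives k = M ⊕ ct.
byte 0: 11001011 XOR 00110011 = 11111000
byte 1: 01000101 XOR 00010011 = 01010110
byte 2: 01001001 XOR 00101011 = 01100010
byte 3: 01101011 XOR 11000010 = 10101001
byte 4: 11101110 XOR 01010010 = 10111100
byte 5: 11011111 XOR 11101101 = 00110010
byte 6: 10110110 XOR 11011010 = 01101100
byte 7: 01010101 XOR 10001001 = 11011100
byte 8: 11111110 XOR 00000000 = 11111110
byte 9: 00110010 XOR 10000000 = 10110010
byte 10: 10001100 XOR 00000011 = 10001111

f85662a9bc326cdcfeb28f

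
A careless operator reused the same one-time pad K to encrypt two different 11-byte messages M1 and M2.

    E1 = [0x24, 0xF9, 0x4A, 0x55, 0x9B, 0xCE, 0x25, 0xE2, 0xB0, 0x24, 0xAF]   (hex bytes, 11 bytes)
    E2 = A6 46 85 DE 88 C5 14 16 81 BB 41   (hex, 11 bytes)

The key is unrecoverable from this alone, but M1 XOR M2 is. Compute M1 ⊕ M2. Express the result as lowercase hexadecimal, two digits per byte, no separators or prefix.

E1 ⊕ E2 = (M1 ⊕ K) ⊕ (M2 ⊕ K) = M1 ⊕ M2 — the shared key cancels under XOR.
byte 0: 24 ⊕ a6 = 82
byte 1: f9 ⊕ 46 = bf
byte 2: 4a ⊕ 85 = cf
byte 3: 55 ⊕ de = 8b
byte 4: 9b ⊕ 88 = 13
byte 5: ce ⊕ c5 = 0b
byte 6: 25 ⊕ 14 = 31
byte 7: e2 ⊕ 16 = f4
byte 8: b0 ⊕ 81 = 31
byte 9: 24 ⊕ bb = 9f
byte 10: af ⊕ 41 = ee

82bfcf8b130b31f4319fee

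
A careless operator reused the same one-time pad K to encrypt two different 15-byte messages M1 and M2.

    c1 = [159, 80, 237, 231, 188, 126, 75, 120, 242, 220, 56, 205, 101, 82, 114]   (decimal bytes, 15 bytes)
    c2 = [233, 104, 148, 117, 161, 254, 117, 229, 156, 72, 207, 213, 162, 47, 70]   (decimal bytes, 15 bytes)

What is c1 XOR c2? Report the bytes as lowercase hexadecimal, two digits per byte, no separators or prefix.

c1 ⊕ c2 = (M1 ⊕ K) ⊕ (M2 ⊕ K) = M1 ⊕ M2 — the shared key cancels under XOR.
9f xor e9 = 76
50 xor 68 = 38
ed xor 94 = 79
e7 xor 75 = 92
bc xor a1 = 1d
7e xor fe = 80
4b xor 75 = 3e
78 xor e5 = 9d
f2 xor 9c = 6e
dc xor 48 = 94
38 xor cf = f7
cd xor d5 = 18
65 xor a2 = c7
52 xor 2f = 7d
72 xor 46 = 34

763879921d803e9d6e94f718c77d34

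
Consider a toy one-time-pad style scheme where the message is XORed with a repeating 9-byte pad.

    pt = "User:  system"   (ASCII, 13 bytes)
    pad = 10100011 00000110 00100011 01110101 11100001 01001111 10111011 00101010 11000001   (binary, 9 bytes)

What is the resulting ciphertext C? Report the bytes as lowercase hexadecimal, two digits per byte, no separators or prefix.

f6754607db6f9b59b8d0724618

The 9-byte key repeats, so the effective keystream is a3 06 23 75 e1 4f bb 2a c1 a3 06 23 75.
byte 0: 55 ^ a3 = f6
byte 1: 73 ^ 06 = 75
byte 2: 65 ^ 23 = 46
byte 3: 72 ^ 75 = 07
byte 4: 3a ^ e1 = db
byte 5: 20 ^ 4f = 6f
byte 6: 20 ^ bb = 9b
byte 7: 73 ^ 2a = 59
byte 8: 79 ^ c1 = b8
byte 9: 73 ^ a3 = d0
byte 10: 74 ^ 06 = 72
byte 11: 65 ^ 23 = 46
byte 12: 6d ^ 75 = 18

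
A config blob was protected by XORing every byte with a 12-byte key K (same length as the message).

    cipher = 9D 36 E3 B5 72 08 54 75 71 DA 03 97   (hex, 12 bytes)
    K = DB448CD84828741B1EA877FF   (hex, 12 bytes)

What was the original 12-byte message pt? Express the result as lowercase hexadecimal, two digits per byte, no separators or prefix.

46726f6d3a20206e6f727468

byte 0: 9d ^ db = 46
byte 1: 36 ^ 44 = 72
byte 2: e3 ^ 8c = 6f
byte 3: b5 ^ d8 = 6d
byte 4: 72 ^ 48 = 3a
byte 5: 08 ^ 28 = 20
byte 6: 54 ^ 74 = 20
byte 7: 75 ^ 1b = 6e
byte 8: 71 ^ 1e = 6f
byte 9: da ^ a8 = 72
byte 10: 03 ^ 77 = 74
byte 11: 97 ^ ff = 68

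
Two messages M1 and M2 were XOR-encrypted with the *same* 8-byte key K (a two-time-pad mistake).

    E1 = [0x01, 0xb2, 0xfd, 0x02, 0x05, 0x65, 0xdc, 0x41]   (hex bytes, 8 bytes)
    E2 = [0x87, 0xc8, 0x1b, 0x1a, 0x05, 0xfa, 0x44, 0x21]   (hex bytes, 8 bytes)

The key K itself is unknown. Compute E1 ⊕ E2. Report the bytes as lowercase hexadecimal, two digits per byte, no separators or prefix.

867ae618009f9860

E1 ⊕ E2 = (M1 ⊕ K) ⊕ (M2 ⊕ K) = M1 ⊕ M2 — the shared key cancels under XOR.
byte 0: 00000001 ⊕ 10000111 = 10000110
byte 1: 10110010 ⊕ 11001000 = 01111010
byte 2: 11111101 ⊕ 00011011 = 11100110
byte 3: 00000010 ⊕ 00011010 = 00011000
byte 4: 00000101 ⊕ 00000101 = 00000000
byte 5: 01100101 ⊕ 11111010 = 10011111
byte 6: 11011100 ⊕ 01000100 = 10011000
byte 7: 01000001 ⊕ 00100001 = 01100000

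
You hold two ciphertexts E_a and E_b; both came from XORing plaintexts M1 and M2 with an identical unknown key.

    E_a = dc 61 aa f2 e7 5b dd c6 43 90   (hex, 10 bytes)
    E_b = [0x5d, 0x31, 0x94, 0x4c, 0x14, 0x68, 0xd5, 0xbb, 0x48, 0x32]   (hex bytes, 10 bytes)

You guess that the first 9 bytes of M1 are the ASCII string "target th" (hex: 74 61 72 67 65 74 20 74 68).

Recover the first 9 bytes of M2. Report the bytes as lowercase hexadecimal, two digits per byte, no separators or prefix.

First, E_a ⊕ E_b = (M1 ⊕ K) ⊕ (M2 ⊕ K) = M1 ⊕ M2, so the key drops out. Then M2 = (M1 ⊕ M2) ⊕ M1 over the first 9 bytes.
byte 0: (dc xor 5d) xor 74 = 81 xor 74 = f5
byte 1: (61 xor 31) xor 61 = 50 xor 61 = 31
byte 2: (aa xor 94) xor 72 = 3e xor 72 = 4c
byte 3: (f2 xor 4c) xor 67 = be xor 67 = d9
byte 4: (e7 xor 14) xor 65 = f3 xor 65 = 96
byte 5: (5b xor 68) xor 74 = 33 xor 74 = 47
byte 6: (dd xor d5) xor 20 = 08 xor 20 = 28
byte 7: (c6 xor bb) xor 74 = 7d xor 74 = 09
byte 8: (43 xor 48) xor 68 = 0b xor 68 = 63

f5314cd99647280963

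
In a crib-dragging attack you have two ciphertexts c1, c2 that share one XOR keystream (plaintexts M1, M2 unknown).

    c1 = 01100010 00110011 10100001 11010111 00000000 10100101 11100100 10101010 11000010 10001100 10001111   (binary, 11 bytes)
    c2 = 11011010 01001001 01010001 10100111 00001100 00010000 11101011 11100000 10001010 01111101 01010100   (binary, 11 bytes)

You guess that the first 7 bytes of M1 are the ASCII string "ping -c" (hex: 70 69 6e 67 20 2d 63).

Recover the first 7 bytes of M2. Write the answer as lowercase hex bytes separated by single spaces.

First, c1 ⊕ c2 = (M1 ⊕ K) ⊕ (M2 ⊕ K) = M1 ⊕ M2, so the key drops out. Then M2 = (M1 ⊕ M2) ⊕ M1 over the first 7 bytes.
byte 0: (62 ⊕ da) ⊕ 70 = b8 ⊕ 70 = c8
byte 1: (33 ⊕ 49) ⊕ 69 = 7a ⊕ 69 = 13
byte 2: (a1 ⊕ 51) ⊕ 6e = f0 ⊕ 6e = 9e
byte 3: (d7 ⊕ a7) ⊕ 67 = 70 ⊕ 67 = 17
byte 4: (00 ⊕ 0c) ⊕ 20 = 0c ⊕ 20 = 2c
byte 5: (a5 ⊕ 10) ⊕ 2d = b5 ⊕ 2d = 98
byte 6: (e4 ⊕ eb) ⊕ 63 = 0f ⊕ 63 = 6c

c8 13 9e 17 2c 98 6c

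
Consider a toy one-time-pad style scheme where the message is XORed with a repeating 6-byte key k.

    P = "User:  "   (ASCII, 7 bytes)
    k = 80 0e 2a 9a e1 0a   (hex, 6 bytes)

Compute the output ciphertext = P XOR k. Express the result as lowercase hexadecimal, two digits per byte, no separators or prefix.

d57d4fe8db2aa0

The 6-byte key repeats, so the effective keystream is 80 0e 2a 9a e1 0a 80.
byte 0: 01010101 XOR 10000000 = 11010101
byte 1: 01110011 XOR 00001110 = 01111101
byte 2: 01100101 XOR 00101010 = 01001111
byte 3: 01110010 XOR 10011010 = 11101000
byte 4: 00111010 XOR 11100001 = 11011011
byte 5: 00100000 XOR 00001010 = 00101010
byte 6: 00100000 XOR 10000000 = 10100000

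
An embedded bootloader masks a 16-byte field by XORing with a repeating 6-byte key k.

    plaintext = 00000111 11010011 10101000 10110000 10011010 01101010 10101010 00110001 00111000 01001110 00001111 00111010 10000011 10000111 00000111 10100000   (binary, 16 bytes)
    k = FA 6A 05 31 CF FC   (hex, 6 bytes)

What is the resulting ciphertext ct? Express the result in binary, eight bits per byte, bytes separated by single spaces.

11111101 10111001 10101101 10000001 01010101 10010110 01010000 01011011 00111101 01111111 11000000 11000110 01111001 11101101 00000010 10010001

The 6-byte key repeats, so the effective keystream is fa 6a 05 31 cf fc fa 6a 05 31 cf fc fa 6a 05 31.
byte 0:   7 ⊕ 250 = 253
byte 1: 211 ⊕ 106 = 185
byte 2: 168 ⊕   5 = 173
byte 3: 176 ⊕  49 = 129
byte 4: 154 ⊕ 207 =  85
byte 5: 106 ⊕ 252 = 150
byte 6: 170 ⊕ 250 =  80
byte 7:  49 ⊕ 106 =  91
byte 8:  56 ⊕   5 =  61
byte 9:  78 ⊕  49 = 127
byte 10:  15 ⊕ 207 = 192
byte 11:  58 ⊕ 252 = 198
byte 12: 131 ⊕ 250 = 121
byte 13: 135 ⊕ 106 = 237
byte 14:   7 ⊕   5 =   2
byte 15: 160 ⊕  49 = 145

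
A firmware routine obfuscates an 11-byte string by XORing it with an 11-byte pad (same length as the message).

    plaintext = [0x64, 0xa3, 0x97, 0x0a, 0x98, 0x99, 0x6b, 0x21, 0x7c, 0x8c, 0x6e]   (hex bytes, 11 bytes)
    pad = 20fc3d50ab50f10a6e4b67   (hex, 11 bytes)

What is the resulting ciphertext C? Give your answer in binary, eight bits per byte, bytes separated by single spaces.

01000100 01011111 10101010 01011010 00110011 11001001 10011010 00101011 00010010 11000111 00001001

64 XOR 20 = 44
a3 XOR fc = 5f
97 XOR 3d = aa
0a XOR 50 = 5a
98 XOR ab = 33
99 XOR 50 = c9
6b XOR f1 = 9a
21 XOR 0a = 2b
7c XOR 6e = 12
8c XOR 4b = c7
6e XOR 67 = 09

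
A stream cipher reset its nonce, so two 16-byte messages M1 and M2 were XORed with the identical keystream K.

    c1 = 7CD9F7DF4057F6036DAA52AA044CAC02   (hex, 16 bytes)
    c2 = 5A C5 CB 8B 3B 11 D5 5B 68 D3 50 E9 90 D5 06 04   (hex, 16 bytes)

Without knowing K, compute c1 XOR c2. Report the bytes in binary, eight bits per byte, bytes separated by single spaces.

c1 ⊕ c2 = (M1 ⊕ K) ⊕ (M2 ⊕ K) = M1 ⊕ M2 — the shared key cancels under XOR.
byte 0: 01111100 ^ 01011010 = 00100110
byte 1: 11011001 ^ 11000101 = 00011100
byte 2: 11110111 ^ 11001011 = 00111100
byte 3: 11011111 ^ 10001011 = 01010100
byte 4: 01000000 ^ 00111011 = 01111011
byte 5: 01010111 ^ 00010001 = 01000110
byte 6: 11110110 ^ 11010101 = 00100011
byte 7: 00000011 ^ 01011011 = 01011000
byte 8: 01101101 ^ 01101000 = 00000101
byte 9: 10101010 ^ 11010011 = 01111001
byte 10: 01010010 ^ 01010000 = 00000010
byte 11: 10101010 ^ 11101001 = 01000011
byte 12: 00000100 ^ 10010000 = 10010100
byte 13: 01001100 ^ 11010101 = 10011001
byte 14: 10101100 ^ 00000110 = 10101010
byte 15: 00000010 ^ 00000100 = 00000110

00100110 00011100 00111100 01010100 01111011 01000110 00100011 01011000 00000101 01111001 00000010 01000011 10010100 10011001 10101010 00000110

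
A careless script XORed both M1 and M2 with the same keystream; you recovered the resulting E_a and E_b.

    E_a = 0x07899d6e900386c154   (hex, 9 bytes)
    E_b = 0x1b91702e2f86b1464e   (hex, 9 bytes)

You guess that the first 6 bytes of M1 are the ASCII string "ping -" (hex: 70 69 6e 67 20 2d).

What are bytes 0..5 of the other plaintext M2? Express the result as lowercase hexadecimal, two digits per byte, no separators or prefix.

First, E_a ⊕ E_b = (M1 ⊕ K) ⊕ (M2 ⊕ K) = M1 ⊕ M2, so the key drops out. Then M2 = (M1 ⊕ M2) ⊕ M1 over the first 6 bytes.
byte 0: (07 ^ 1b) ^ 70 = 1c ^ 70 = 6c
byte 1: (89 ^ 91) ^ 69 = 18 ^ 69 = 71
byte 2: (9d ^ 70) ^ 6e = ed ^ 6e = 83
byte 3: (6e ^ 2e) ^ 67 = 40 ^ 67 = 27
byte 4: (90 ^ 2f) ^ 20 = bf ^ 20 = 9f
byte 5: (03 ^ 86) ^ 2d = 85 ^ 2d = a8

6c7183279fa8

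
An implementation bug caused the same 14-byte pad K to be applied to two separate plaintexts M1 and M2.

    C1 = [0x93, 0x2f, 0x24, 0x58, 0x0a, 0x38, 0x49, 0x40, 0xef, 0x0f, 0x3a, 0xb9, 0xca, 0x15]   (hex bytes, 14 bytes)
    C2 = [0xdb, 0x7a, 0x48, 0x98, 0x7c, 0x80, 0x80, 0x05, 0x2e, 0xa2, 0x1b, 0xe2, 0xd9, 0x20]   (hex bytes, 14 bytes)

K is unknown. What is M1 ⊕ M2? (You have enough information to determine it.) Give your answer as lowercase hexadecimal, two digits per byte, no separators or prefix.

48556cc076b8c945c1ad215b1335

C1 ⊕ C2 = (M1 ⊕ K) ⊕ (M2 ⊕ K) = M1 ⊕ M2 — the shared key cancels under XOR.
byte 0: 147 XOR 219 =  72
byte 1:  47 XOR 122 =  85
byte 2:  36 XOR  72 = 108
byte 3:  88 XOR 152 = 192
byte 4:  10 XOR 124 = 118
byte 5:  56 XOR 128 = 184
byte 6:  73 XOR 128 = 201
byte 7:  64 XOR   5 =  69
byte 8: 239 XOR  46 = 193
byte 9:  15 XOR 162 = 173
byte 10:  58 XOR  27 =  33
byte 11: 185 XOR 226 =  91
byte 12: 202 XOR 217 =  19
byte 13:  21 XOR  32 =  53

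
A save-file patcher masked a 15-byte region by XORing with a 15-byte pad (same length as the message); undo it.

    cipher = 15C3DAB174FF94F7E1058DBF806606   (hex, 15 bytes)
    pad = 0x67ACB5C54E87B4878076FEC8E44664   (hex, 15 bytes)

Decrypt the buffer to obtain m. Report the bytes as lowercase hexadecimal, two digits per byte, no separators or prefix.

726f6f743a78207061737377642062

15 ⊕ 67 = 72
c3 ⊕ ac = 6f
da ⊕ b5 = 6f
b1 ⊕ c5 = 74
74 ⊕ 4e = 3a
ff ⊕ 87 = 78
94 ⊕ b4 = 20
f7 ⊕ 87 = 70
e1 ⊕ 80 = 61
05 ⊕ 76 = 73
8d ⊕ fe = 73
bf ⊕ c8 = 77
80 ⊕ e4 = 64
66 ⊕ 46 = 20
06 ⊕ 64 = 62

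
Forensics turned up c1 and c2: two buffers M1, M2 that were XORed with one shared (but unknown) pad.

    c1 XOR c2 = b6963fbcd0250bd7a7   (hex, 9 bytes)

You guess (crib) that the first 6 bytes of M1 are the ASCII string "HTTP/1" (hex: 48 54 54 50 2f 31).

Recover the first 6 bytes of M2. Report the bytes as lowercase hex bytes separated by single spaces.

fe c2 6b ec ff 14

Since c1 ⊕ c2 = M1 ⊕ M2, XORing with the guessed M1 bytes yields the corresponding M2 bytes: M2 = (c1 ⊕ c2) ⊕ M1.
b6 XOR 48 = fe
96 XOR 54 = c2
3f XOR 54 = 6b
bc XOR 50 = ec
d0 XOR 2f = ff
25 XOR 31 = 14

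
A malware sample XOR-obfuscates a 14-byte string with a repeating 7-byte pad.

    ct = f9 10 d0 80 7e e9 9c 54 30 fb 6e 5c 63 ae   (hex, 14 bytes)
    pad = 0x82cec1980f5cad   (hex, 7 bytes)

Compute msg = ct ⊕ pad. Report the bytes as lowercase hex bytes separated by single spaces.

The 7-byte key repeats, so the effective keystream is 82 ce c1 98 0f 5c ad 82 ce c1 98 0f 5c ad.
byte 0: f9 ^ 82 = 7b
byte 1: 10 ^ ce = de
byte 2: d0 ^ c1 = 11
byte 3: 80 ^ 98 = 18
byte 4: 7e ^ 0f = 71
byte 5: e9 ^ 5c = b5
byte 6: 9c ^ ad = 31
byte 7: 54 ^ 82 = d6
byte 8: 30 ^ ce = fe
byte 9: fb ^ c1 = 3a
byte 10: 6e ^ 98 = f6
byte 11: 5c ^ 0f = 53
byte 12: 63 ^ 5c = 3f
byte 13: ae ^ ad = 03

7b de 11 18 71 b5 31 d6 fe 3a f6 53 3f 03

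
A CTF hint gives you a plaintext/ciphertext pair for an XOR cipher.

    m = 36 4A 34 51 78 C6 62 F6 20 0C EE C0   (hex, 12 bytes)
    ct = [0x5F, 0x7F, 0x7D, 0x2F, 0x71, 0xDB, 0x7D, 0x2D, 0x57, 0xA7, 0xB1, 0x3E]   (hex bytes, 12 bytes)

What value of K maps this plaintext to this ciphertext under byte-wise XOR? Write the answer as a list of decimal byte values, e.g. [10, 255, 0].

Since ct = m ⊕ K, XORing both sides with m gives K = m ⊕ ct.
byte 0: 36 ^ 5f = 69
byte 1: 4a ^ 7f = 35
byte 2: 34 ^ 7d = 49
byte 3: 51 ^ 2f = 7e
byte 4: 78 ^ 71 = 09
byte 5: c6 ^ db = 1d
byte 6: 62 ^ 7d = 1f
byte 7: f6 ^ 2d = db
byte 8: 20 ^ 57 = 77
byte 9: 0c ^ a7 = ab
byte 10: ee ^ b1 = 5f
byte 11: c0 ^ 3e = fe

[105, 53, 73, 126, 9, 29, 31, 219, 119, 171, 95, 254]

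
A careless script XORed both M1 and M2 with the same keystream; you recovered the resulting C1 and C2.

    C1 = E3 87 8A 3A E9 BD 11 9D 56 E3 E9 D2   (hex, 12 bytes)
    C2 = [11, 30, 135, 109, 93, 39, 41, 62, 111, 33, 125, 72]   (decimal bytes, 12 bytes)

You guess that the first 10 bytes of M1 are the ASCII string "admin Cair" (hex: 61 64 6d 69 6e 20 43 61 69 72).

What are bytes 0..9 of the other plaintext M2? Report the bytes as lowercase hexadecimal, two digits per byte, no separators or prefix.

First, C1 ⊕ C2 = (M1 ⊕ K) ⊕ (M2 ⊕ K) = M1 ⊕ M2, so the key drops out. Then M2 = (M1 ⊕ M2) ⊕ M1 over the first 10 bytes.
byte 0: (e3 XOR 0b) XOR 61 = e8 XOR 61 = 89
byte 1: (87 XOR 1e) XOR 64 = 99 XOR 64 = fd
byte 2: (8a XOR 87) XOR 6d = 0d XOR 6d = 60
byte 3: (3a XOR 6d) XOR 69 = 57 XOR 69 = 3e
byte 4: (e9 XOR 5d) XOR 6e = b4 XOR 6e = da
byte 5: (bd XOR 27) XOR 20 = 9a XOR 20 = ba
byte 6: (11 XOR 29) XOR 43 = 38 XOR 43 = 7b
byte 7: (9d XOR 3e) XOR 61 = a3 XOR 61 = c2
byte 8: (56 XOR 6f) XOR 69 = 39 XOR 69 = 50
byte 9: (e3 XOR 21) XOR 72 = c2 XOR 72 = b0

89fd603edaba7bc250b0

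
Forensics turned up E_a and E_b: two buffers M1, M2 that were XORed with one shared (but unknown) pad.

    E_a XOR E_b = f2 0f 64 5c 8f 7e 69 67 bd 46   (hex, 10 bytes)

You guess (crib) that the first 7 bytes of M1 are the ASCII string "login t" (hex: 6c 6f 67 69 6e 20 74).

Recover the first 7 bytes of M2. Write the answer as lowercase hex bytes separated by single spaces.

Since E_a ⊕ E_b = M1 ⊕ M2, XORing with the guessed M1 bytes yields the corresponding M2 bytes: M2 = (E_a ⊕ E_b) ⊕ M1.
byte 0: 242 ^ 108 = 158
byte 1:  15 ^ 111 =  96
byte 2: 100 ^ 103 =   3
byte 3:  92 ^ 105 =  53
byte 4: 143 ^ 110 = 225
byte 5: 126 ^  32 =  94
byte 6: 105 ^ 116 =  29

9e 60 03 35 e1 5e 1d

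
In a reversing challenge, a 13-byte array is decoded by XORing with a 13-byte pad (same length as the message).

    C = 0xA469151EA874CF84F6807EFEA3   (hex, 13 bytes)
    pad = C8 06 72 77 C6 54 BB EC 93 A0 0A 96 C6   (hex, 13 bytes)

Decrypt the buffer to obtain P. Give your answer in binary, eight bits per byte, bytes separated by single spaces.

164 ^ 200 = 108
105 ^   6 = 111
 21 ^ 114 = 103
 30 ^ 119 = 105
168 ^ 198 = 110
116 ^  84 =  32
207 ^ 187 = 116
132 ^ 236 = 104
246 ^ 147 = 101
128 ^ 160 =  32
126 ^  10 = 116
254 ^ 150 = 104
163 ^ 198 = 101

01101100 01101111 01100111 01101001 01101110 00100000 01110100 01101000 01100101 00100000 01110100 01101000 01100101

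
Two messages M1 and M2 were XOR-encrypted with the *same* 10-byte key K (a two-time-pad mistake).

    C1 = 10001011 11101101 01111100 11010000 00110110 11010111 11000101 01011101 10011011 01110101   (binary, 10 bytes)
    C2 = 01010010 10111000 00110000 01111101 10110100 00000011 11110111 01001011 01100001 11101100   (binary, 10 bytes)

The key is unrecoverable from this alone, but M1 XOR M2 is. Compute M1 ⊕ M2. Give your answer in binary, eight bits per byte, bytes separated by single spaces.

C1 ⊕ C2 = (M1 ⊕ K) ⊕ (M2 ⊕ K) = M1 ⊕ M2 — the shared key cancels under XOR.
8b ^ 52 = d9
ed ^ b8 = 55
7c ^ 30 = 4c
d0 ^ 7d = ad
36 ^ b4 = 82
d7 ^ 03 = d4
c5 ^ f7 = 32
5d ^ 4b = 16
9b ^ 61 = fa
75 ^ ec = 99

11011001 01010101 01001100 10101101 10000010 11010100 00110010 00010110 11111010 10011001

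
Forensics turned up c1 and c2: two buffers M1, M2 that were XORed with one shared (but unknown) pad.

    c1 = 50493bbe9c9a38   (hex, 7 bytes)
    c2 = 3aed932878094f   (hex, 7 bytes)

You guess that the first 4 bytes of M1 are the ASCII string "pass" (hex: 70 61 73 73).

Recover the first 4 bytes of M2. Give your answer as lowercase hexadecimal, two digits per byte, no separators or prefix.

First, c1 ⊕ c2 = (M1 ⊕ K) ⊕ (M2 ⊕ K) = M1 ⊕ M2, so the key drops out. Then M2 = (M1 ⊕ M2) ⊕ M1 over the first 4 bytes.
byte 0: (50 ⊕ 3a) ⊕ 70 = 6a ⊕ 70 = 1a
byte 1: (49 ⊕ ed) ⊕ 61 = a4 ⊕ 61 = c5
byte 2: (3b ⊕ 93) ⊕ 73 = a8 ⊕ 73 = db
byte 3: (be ⊕ 28) ⊕ 73 = 96 ⊕ 73 = e5

1ac5dbe5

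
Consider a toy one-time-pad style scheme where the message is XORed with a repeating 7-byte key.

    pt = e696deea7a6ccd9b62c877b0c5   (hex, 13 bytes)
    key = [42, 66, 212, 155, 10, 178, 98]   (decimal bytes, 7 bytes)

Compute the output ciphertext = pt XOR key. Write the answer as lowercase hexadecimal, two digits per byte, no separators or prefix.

The 7-byte key repeats, so the effective keystream is 2a 42 d4 9b 0a b2 62 2a 42 d4 9b 0a b2.
byte 0: e6 ⊕ 2a = cc
byte 1: 96 ⊕ 42 = d4
byte 2: de ⊕ d4 = 0a
byte 3: ea ⊕ 9b = 71
byte 4: 7a ⊕ 0a = 70
byte 5: 6c ⊕ b2 = de
byte 6: cd ⊕ 62 = af
byte 7: 9b ⊕ 2a = b1
byte 8: 62 ⊕ 42 = 20
byte 9: c8 ⊕ d4 = 1c
byte 10: 77 ⊕ 9b = ec
byte 11: b0 ⊕ 0a = ba
byte 12: c5 ⊕ b2 = 77

ccd40a7170deafb1201cecba77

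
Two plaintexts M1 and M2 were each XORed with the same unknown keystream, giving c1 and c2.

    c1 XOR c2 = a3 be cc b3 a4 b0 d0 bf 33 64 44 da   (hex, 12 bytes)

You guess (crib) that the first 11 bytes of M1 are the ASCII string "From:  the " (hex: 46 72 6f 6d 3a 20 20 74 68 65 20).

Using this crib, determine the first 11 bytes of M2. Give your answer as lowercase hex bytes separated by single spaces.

e5 cc a3 de 9e 90 f0 cb 5b 01 64

Since c1 ⊕ c2 = M1 ⊕ M2, XORing with the guessed M1 bytes yields the corresponding M2 bytes: M2 = (c1 ⊕ c2) ⊕ M1.
a3 XOR 46 = e5
be XOR 72 = cc
cc XOR 6f = a3
b3 XOR 6d = de
a4 XOR 3a = 9e
b0 XOR 20 = 90
d0 XOR 20 = f0
bf XOR 74 = cb
33 XOR 68 = 5b
64 XOR 65 = 01
44 XOR 20 = 64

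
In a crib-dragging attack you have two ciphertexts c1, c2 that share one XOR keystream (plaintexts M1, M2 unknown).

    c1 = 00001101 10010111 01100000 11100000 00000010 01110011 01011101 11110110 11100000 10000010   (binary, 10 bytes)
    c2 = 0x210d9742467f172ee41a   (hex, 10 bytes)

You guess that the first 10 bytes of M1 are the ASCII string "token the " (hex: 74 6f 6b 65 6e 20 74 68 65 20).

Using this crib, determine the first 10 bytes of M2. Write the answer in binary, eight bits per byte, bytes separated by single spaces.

First, c1 ⊕ c2 = (M1 ⊕ K) ⊕ (M2 ⊕ K) = M1 ⊕ M2, so the key drops out. Then M2 = (M1 ⊕ M2) ⊕ M1 over the first 10 bytes.
byte 0: (0d XOR 21) XOR 74 = 2c XOR 74 = 58
byte 1: (97 XOR 0d) XOR 6f = 9a XOR 6f = f5
byte 2: (60 XOR 97) XOR 6b = f7 XOR 6b = 9c
byte 3: (e0 XOR 42) XOR 65 = a2 XOR 65 = c7
byte 4: (02 XOR 46) XOR 6e = 44 XOR 6e = 2a
byte 5: (73 XOR 7f) XOR 20 = 0c XOR 20 = 2c
byte 6: (5d XOR 17) XOR 74 = 4a XOR 74 = 3e
byte 7: (f6 XOR 2e) XOR 68 = d8 XOR 68 = b0
byte 8: (e0 XOR e4) XOR 65 = 04 XOR 65 = 61
byte 9: (82 XOR 1a) XOR 20 = 98 XOR 20 = b8

01011000 11110101 10011100 11000111 00101010 00101100 00111110 10110000 01100001 10111000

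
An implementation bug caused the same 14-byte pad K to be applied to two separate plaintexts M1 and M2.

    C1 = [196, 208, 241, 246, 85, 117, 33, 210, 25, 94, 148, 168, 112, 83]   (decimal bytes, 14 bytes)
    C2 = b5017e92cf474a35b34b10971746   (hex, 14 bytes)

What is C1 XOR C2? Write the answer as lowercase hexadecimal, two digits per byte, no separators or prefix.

C1 ⊕ C2 = (M1 ⊕ K) ⊕ (M2 ⊕ K) = M1 ⊕ M2 — the shared key cancels under XOR.
11000100 ^ 10110101 = 01110001
11010000 ^ 00000001 = 11010001
11110001 ^ 01111110 = 10001111
11110110 ^ 10010010 = 01100100
01010101 ^ 11001111 = 10011010
01110101 ^ 01000111 = 00110010
00100001 ^ 01001010 = 01101011
11010010 ^ 00110101 = 11100111
00011001 ^ 10110011 = 10101010
01011110 ^ 01001011 = 00010101
10010100 ^ 00010000 = 10000100
10101000 ^ 10010111 = 00111111
01110000 ^ 00010111 = 01100111
01010011 ^ 01000110 = 00010101

71d18f649a326be7aa15843f6715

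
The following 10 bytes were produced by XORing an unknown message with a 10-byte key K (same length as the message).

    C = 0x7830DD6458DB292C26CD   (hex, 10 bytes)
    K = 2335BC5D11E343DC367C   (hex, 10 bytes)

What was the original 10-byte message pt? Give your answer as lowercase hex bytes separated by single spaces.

5b 05 61 39 49 38 6a f0 10 b1

01111000 ^ 00100011 = 01011011
00110000 ^ 00110101 = 00000101
11011101 ^ 10111100 = 01100001
01100100 ^ 01011101 = 00111001
01011000 ^ 00010001 = 01001001
11011011 ^ 11100011 = 00111000
00101001 ^ 01000011 = 01101010
00101100 ^ 11011100 = 11110000
00100110 ^ 00110110 = 00010000
11001101 ^ 01111100 = 10110001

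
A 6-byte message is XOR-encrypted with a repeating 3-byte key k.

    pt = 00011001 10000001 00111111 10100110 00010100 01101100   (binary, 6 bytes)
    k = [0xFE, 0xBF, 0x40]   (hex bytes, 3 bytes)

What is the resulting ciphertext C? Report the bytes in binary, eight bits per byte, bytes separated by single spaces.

11100111 00111110 01111111 01011000 10101011 00101100

The 3-byte key repeats, so the effective keystream is fe bf 40 fe bf 40.
byte 0:  25 ⊕ 254 = 231
byte 1: 129 ⊕ 191 =  62
byte 2:  63 ⊕  64 = 127
byte 3: 166 ⊕ 254 =  88
byte 4:  20 ⊕ 191 = 171
byte 5: 108 ⊕  64 =  44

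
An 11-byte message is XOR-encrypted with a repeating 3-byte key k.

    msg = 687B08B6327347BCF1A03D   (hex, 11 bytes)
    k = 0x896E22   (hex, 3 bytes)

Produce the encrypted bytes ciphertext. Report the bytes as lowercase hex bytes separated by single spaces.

e1 15 2a 3f 5c 51 ce d2 d3 29 53

The 3-byte key repeats, so the effective keystream is 89 6e 22 89 6e 22 89 6e 22 89 6e.
byte 0: 68 ^ 89 = e1
byte 1: 7b ^ 6e = 15
byte 2: 08 ^ 22 = 2a
byte 3: b6 ^ 89 = 3f
byte 4: 32 ^ 6e = 5c
byte 5: 73 ^ 22 = 51
byte 6: 47 ^ 89 = ce
byte 7: bc ^ 6e = d2
byte 8: f1 ^ 22 = d3
byte 9: a0 ^ 89 = 29
byte 10: 3d ^ 6e = 53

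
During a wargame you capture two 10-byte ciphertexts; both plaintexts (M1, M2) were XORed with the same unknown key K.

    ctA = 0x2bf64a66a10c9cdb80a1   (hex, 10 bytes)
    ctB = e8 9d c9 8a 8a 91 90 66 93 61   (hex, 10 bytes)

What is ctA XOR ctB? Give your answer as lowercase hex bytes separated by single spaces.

ctA ⊕ ctB = (M1 ⊕ K) ⊕ (M2 ⊕ K) = M1 ⊕ M2 — the shared key cancels under XOR.
byte 0: 2b ^ e8 = c3
byte 1: f6 ^ 9d = 6b
byte 2: 4a ^ c9 = 83
byte 3: 66 ^ 8a = ec
byte 4: a1 ^ 8a = 2b
byte 5: 0c ^ 91 = 9d
byte 6: 9c ^ 90 = 0c
byte 7: db ^ 66 = bd
byte 8: 80 ^ 93 = 13
byte 9: a1 ^ 61 = c0

c3 6b 83 ec 2b 9d 0c bd 13 c0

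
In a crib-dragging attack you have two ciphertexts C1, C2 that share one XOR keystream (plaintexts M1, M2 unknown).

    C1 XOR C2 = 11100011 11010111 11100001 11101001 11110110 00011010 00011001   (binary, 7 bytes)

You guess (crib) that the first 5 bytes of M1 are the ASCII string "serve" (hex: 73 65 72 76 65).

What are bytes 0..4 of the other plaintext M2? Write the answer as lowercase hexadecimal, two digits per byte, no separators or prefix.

90b2939f93

Since C1 ⊕ C2 = M1 ⊕ M2, XORing with the guessed M1 bytes yields the corresponding M2 bytes: M2 = (C1 ⊕ C2) ⊕ M1.
byte 0: e3 ^ 73 = 90
byte 1: d7 ^ 65 = b2
byte 2: e1 ^ 72 = 93
byte 3: e9 ^ 76 = 9f
byte 4: f6 ^ 65 = 93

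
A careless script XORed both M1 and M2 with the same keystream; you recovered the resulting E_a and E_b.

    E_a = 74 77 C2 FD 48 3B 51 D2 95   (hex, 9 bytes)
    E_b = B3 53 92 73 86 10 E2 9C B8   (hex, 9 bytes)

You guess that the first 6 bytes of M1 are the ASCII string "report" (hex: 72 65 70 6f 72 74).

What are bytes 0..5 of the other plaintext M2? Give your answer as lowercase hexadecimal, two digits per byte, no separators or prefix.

b54120e1bc5f

First, E_a ⊕ E_b = (M1 ⊕ K) ⊕ (M2 ⊕ K) = M1 ⊕ M2, so the key drops out. Then M2 = (M1 ⊕ M2) ⊕ M1 over the first 6 bytes.
byte 0: (74 ^ b3) ^ 72 = c7 ^ 72 = b5
byte 1: (77 ^ 53) ^ 65 = 24 ^ 65 = 41
byte 2: (c2 ^ 92) ^ 70 = 50 ^ 70 = 20
byte 3: (fd ^ 73) ^ 6f = 8e ^ 6f = e1
byte 4: (48 ^ 86) ^ 72 = ce ^ 72 = bc
byte 5: (3b ^ 10) ^ 74 = 2b ^ 74 = 5f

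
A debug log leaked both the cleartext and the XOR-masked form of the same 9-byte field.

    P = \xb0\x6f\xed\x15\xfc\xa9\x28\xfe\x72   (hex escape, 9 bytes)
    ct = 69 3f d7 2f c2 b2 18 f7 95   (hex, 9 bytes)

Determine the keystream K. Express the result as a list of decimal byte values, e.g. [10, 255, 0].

Since ct = P ⊕ K, XORing both sides with P gives K = P ⊕ ct.
byte 0: 176 xor 105 = 217
byte 1: 111 xor  63 =  80
byte 2: 237 xor 215 =  58
byte 3:  21 xor  47 =  58
byte 4: 252 xor 194 =  62
byte 5: 169 xor 178 =  27
byte 6:  40 xor  24 =  48
byte 7: 254 xor 247 =   9
byte 8: 114 xor 149 = 231

[217, 80, 58, 58, 62, 27, 48, 9, 231]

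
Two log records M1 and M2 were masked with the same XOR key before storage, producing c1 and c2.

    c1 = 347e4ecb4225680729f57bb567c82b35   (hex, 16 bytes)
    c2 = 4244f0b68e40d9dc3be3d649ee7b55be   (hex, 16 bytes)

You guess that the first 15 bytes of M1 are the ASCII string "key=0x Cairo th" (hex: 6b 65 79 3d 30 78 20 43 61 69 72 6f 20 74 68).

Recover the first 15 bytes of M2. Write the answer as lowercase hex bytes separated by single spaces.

First, c1 ⊕ c2 = (M1 ⊕ K) ⊕ (M2 ⊕ K) = M1 ⊕ M2, so the key drops out. Then M2 = (M1 ⊕ M2) ⊕ M1 over the first 15 bytes.
byte 0: (34 ^ 42) ^ 6b = 76 ^ 6b = 1d
byte 1: (7e ^ 44) ^ 65 = 3a ^ 65 = 5f
byte 2: (4e ^ f0) ^ 79 = be ^ 79 = c7
byte 3: (cb ^ b6) ^ 3d = 7d ^ 3d = 40
byte 4: (42 ^ 8e) ^ 30 = cc ^ 30 = fc
byte 5: (25 ^ 40) ^ 78 = 65 ^ 78 = 1d
byte 6: (68 ^ d9) ^ 20 = b1 ^ 20 = 91
byte 7: (07 ^ dc) ^ 43 = db ^ 43 = 98
byte 8: (29 ^ 3b) ^ 61 = 12 ^ 61 = 73
byte 9: (f5 ^ e3) ^ 69 = 16 ^ 69 = 7f
byte 10: (7b ^ d6) ^ 72 = ad ^ 72 = df
byte 11: (b5 ^ 49) ^ 6f = fc ^ 6f = 93
byte 12: (67 ^ ee) ^ 20 = 89 ^ 20 = a9
byte 13: (c8 ^ 7b) ^ 74 = b3 ^ 74 = c7
byte 14: (2b ^ 55) ^ 68 = 7e ^ 68 = 16

1d 5f c7 40 fc 1d 91 98 73 7f df 93 a9 c7 16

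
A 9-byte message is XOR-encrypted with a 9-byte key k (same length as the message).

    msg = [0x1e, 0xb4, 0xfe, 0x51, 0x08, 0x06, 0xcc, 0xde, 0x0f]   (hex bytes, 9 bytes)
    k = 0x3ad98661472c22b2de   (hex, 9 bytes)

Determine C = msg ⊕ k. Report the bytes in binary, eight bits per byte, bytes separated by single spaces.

1e XOR 3a = 24
b4 XOR d9 = 6d
fe XOR 86 = 78
51 XOR 61 = 30
08 XOR 47 = 4f
06 XOR 2c = 2a
cc XOR 22 = ee
de XOR b2 = 6c
0f XOR de = d1

00100100 01101101 01111000 00110000 01001111 00101010 11101110 01101100 11010001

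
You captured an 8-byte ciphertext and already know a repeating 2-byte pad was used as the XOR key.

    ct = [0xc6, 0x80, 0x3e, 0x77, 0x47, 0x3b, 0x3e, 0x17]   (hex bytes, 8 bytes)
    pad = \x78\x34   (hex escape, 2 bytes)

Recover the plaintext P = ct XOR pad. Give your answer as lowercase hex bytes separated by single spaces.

be b4 46 43 3f 0f 46 23

The 2-byte key repeats, so the effective keystream is 78 34 78 34 78 34 78 34.
byte 0: c6 ^ 78 = be
byte 1: 80 ^ 34 = b4
byte 2: 3e ^ 78 = 46
byte 3: 77 ^ 34 = 43
byte 4: 47 ^ 78 = 3f
byte 5: 3b ^ 34 = 0f
byte 6: 3e ^ 78 = 46
byte 7: 17 ^ 34 = 23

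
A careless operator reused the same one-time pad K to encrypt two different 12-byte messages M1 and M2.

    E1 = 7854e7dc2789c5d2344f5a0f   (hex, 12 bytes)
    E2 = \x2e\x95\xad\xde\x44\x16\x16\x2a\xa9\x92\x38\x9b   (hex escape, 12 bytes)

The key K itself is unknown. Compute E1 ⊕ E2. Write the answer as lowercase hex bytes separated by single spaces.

E1 ⊕ E2 = (M1 ⊕ K) ⊕ (M2 ⊕ K) = M1 ⊕ M2 — the shared key cancels under XOR.
120 ⊕  46 =  86
 84 ⊕ 149 = 193
231 ⊕ 173 =  74
220 ⊕ 222 =   2
 39 ⊕  68 =  99
137 ⊕  22 = 159
197 ⊕  22 = 211
210 ⊕  42 = 248
 52 ⊕ 169 = 157
 79 ⊕ 146 = 221
 90 ⊕  56 =  98
 15 ⊕ 155 = 148

56 c1 4a 02 63 9f d3 f8 9d dd 62 94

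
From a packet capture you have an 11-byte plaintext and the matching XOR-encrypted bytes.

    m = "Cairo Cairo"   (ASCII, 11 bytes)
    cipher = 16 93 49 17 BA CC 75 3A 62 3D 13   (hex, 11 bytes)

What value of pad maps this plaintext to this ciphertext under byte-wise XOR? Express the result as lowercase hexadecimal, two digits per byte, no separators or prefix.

55f22065d5ec365b0b4f7c

Since cipher = m ⊕ pad, XORing both sides with m gives pad = m ⊕ cipher.
 67 xor  22 =  85
 97 xor 147 = 242
105 xor  73 =  32
114 xor  23 = 101
111 xor 186 = 213
 32 xor 204 = 236
 67 xor 117 =  54
 97 xor  58 =  91
105 xor  98 =  11
114 xor  61 =  79
111 xor  19 = 124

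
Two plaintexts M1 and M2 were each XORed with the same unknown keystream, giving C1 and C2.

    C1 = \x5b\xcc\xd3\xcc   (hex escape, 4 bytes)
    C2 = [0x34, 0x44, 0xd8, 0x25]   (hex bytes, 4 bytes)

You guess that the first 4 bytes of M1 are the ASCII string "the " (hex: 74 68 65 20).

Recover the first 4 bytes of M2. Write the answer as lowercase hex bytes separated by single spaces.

1b e0 6e c9

First, C1 ⊕ C2 = (M1 ⊕ K) ⊕ (M2 ⊕ K) = M1 ⊕ M2, so the key drops out. Then M2 = (M1 ⊕ M2) ⊕ M1 over the first 4 bytes.
byte 0: (5b ⊕ 34) ⊕ 74 = 6f ⊕ 74 = 1b
byte 1: (cc ⊕ 44) ⊕ 68 = 88 ⊕ 68 = e0
byte 2: (d3 ⊕ d8) ⊕ 65 = 0b ⊕ 65 = 6e
byte 3: (cc ⊕ 25) ⊕ 20 = e9 ⊕ 20 = c9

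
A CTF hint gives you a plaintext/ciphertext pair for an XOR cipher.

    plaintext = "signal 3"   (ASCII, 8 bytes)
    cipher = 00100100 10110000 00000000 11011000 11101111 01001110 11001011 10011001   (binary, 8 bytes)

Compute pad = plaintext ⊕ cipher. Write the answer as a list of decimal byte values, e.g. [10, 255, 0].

[87, 217, 103, 182, 142, 34, 235, 170]

Since cipher = plaintext ⊕ pad, XORing both sides with plaintext gives pad = plaintext ⊕ cipher.
byte 0: 73 ⊕ 24 = 57
byte 1: 69 ⊕ b0 = d9
byte 2: 67 ⊕ 00 = 67
byte 3: 6e ⊕ d8 = b6
byte 4: 61 ⊕ ef = 8e
byte 5: 6c ⊕ 4e = 22
byte 6: 20 ⊕ cb = eb
byte 7: 33 ⊕ 99 = aa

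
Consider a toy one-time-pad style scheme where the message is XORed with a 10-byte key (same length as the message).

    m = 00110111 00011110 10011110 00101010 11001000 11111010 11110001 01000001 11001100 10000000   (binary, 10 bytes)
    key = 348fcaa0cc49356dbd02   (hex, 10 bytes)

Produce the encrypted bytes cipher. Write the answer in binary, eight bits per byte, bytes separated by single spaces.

00000011 10010001 01010100 10001010 00000100 10110011 11000100 00101100 01110001 10000010

XOR is its own inverse, so applying the key byte-wise gives the result directly.
byte 0: 37 xor 34 = 03
byte 1: 1e xor 8f = 91
byte 2: 9e xor ca = 54
byte 3: 2a xor a0 = 8a
byte 4: c8 xor cc = 04
byte 5: fa xor 49 = b3
byte 6: f1 xor 35 = c4
byte 7: 41 xor 6d = 2c
byte 8: cc xor bd = 71
byte 9: 80 xor 02 = 82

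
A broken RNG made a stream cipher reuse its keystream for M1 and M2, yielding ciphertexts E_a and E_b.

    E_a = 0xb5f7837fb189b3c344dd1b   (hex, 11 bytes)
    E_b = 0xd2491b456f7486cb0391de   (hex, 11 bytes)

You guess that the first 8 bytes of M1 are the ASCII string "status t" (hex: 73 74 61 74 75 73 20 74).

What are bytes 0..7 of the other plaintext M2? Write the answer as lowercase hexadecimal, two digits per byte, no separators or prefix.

14caf94eab8e157c

First, E_a ⊕ E_b = (M1 ⊕ K) ⊕ (M2 ⊕ K) = M1 ⊕ M2, so the key drops out. Then M2 = (M1 ⊕ M2) ⊕ M1 over the first 8 bytes.
byte 0: (b5 ⊕ d2) ⊕ 73 = 67 ⊕ 73 = 14
byte 1: (f7 ⊕ 49) ⊕ 74 = be ⊕ 74 = ca
byte 2: (83 ⊕ 1b) ⊕ 61 = 98 ⊕ 61 = f9
byte 3: (7f ⊕ 45) ⊕ 74 = 3a ⊕ 74 = 4e
byte 4: (b1 ⊕ 6f) ⊕ 75 = de ⊕ 75 = ab
byte 5: (89 ⊕ 74) ⊕ 73 = fd ⊕ 73 = 8e
byte 6: (b3 ⊕ 86) ⊕ 20 = 35 ⊕ 20 = 15
byte 7: (c3 ⊕ cb) ⊕ 74 = 08 ⊕ 74 = 7c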